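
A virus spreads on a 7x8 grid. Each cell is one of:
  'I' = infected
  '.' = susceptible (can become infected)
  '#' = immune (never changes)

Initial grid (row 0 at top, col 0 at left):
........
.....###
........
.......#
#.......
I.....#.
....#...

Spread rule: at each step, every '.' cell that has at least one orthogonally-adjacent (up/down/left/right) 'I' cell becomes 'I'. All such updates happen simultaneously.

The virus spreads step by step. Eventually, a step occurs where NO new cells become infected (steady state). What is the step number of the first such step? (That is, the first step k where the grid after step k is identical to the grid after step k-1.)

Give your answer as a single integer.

Step 0 (initial): 1 infected
Step 1: +2 new -> 3 infected
Step 2: +3 new -> 6 infected
Step 3: +4 new -> 10 infected
Step 4: +6 new -> 16 infected
Step 5: +6 new -> 22 infected
Step 6: +7 new -> 29 infected
Step 7: +7 new -> 36 infected
Step 8: +6 new -> 42 infected
Step 9: +3 new -> 45 infected
Step 10: +2 new -> 47 infected
Step 11: +1 new -> 48 infected
Step 12: +1 new -> 49 infected
Step 13: +0 new -> 49 infected

Answer: 13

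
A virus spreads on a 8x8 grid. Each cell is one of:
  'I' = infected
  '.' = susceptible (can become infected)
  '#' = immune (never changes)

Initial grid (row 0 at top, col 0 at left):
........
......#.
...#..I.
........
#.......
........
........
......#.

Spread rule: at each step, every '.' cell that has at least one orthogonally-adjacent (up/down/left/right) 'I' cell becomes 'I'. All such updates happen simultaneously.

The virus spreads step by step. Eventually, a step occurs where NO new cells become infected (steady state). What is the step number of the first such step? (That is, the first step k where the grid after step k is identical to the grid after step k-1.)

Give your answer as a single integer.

Answer: 12

Derivation:
Step 0 (initial): 1 infected
Step 1: +3 new -> 4 infected
Step 2: +6 new -> 10 infected
Step 3: +7 new -> 17 infected
Step 4: +8 new -> 25 infected
Step 5: +7 new -> 32 infected
Step 6: +9 new -> 41 infected
Step 7: +8 new -> 49 infected
Step 8: +5 new -> 54 infected
Step 9: +3 new -> 57 infected
Step 10: +2 new -> 59 infected
Step 11: +1 new -> 60 infected
Step 12: +0 new -> 60 infected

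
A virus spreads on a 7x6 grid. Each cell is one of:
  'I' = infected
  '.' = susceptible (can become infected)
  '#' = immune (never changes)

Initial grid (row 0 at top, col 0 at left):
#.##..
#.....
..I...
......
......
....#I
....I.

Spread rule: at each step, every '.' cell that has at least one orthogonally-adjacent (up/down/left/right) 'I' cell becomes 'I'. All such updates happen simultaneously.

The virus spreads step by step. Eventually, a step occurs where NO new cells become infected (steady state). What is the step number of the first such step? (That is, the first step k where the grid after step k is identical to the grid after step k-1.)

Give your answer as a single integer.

Step 0 (initial): 3 infected
Step 1: +7 new -> 10 infected
Step 2: +11 new -> 21 infected
Step 3: +9 new -> 30 infected
Step 4: +5 new -> 35 infected
Step 5: +2 new -> 37 infected
Step 6: +0 new -> 37 infected

Answer: 6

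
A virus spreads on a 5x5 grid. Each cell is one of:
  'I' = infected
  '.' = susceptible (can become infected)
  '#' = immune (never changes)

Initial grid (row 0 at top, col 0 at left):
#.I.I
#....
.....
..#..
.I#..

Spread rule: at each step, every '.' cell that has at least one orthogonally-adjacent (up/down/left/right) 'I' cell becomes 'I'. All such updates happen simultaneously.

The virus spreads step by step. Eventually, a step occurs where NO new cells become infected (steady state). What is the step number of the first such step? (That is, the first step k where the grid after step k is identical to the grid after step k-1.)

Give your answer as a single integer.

Answer: 6

Derivation:
Step 0 (initial): 3 infected
Step 1: +6 new -> 9 infected
Step 2: +6 new -> 15 infected
Step 3: +3 new -> 18 infected
Step 4: +2 new -> 20 infected
Step 5: +1 new -> 21 infected
Step 6: +0 new -> 21 infected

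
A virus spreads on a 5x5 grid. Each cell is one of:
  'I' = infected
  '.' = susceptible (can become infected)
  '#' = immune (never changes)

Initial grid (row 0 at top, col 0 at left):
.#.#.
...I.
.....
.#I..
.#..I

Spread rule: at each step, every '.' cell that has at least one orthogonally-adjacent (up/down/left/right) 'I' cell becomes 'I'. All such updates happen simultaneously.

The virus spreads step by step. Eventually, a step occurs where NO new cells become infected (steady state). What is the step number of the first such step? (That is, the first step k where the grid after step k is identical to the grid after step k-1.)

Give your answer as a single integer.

Step 0 (initial): 3 infected
Step 1: +8 new -> 11 infected
Step 2: +5 new -> 16 infected
Step 3: +2 new -> 18 infected
Step 4: +2 new -> 20 infected
Step 5: +1 new -> 21 infected
Step 6: +0 new -> 21 infected

Answer: 6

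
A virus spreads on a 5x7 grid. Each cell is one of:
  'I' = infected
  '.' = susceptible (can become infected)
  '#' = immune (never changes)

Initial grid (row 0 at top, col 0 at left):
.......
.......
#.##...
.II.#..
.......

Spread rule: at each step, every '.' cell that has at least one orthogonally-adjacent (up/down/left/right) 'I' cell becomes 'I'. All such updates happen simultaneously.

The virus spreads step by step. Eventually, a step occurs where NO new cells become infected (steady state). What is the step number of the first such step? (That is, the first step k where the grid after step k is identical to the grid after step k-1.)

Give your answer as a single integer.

Answer: 9

Derivation:
Step 0 (initial): 2 infected
Step 1: +5 new -> 7 infected
Step 2: +3 new -> 10 infected
Step 3: +4 new -> 14 infected
Step 4: +4 new -> 18 infected
Step 5: +4 new -> 22 infected
Step 6: +5 new -> 27 infected
Step 7: +3 new -> 30 infected
Step 8: +1 new -> 31 infected
Step 9: +0 new -> 31 infected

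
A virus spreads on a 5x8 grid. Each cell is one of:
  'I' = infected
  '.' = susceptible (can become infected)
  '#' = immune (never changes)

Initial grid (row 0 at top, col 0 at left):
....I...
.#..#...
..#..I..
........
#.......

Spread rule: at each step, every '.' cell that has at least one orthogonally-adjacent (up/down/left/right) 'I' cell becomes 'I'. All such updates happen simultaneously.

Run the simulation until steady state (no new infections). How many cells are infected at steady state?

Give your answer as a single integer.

Step 0 (initial): 2 infected
Step 1: +6 new -> 8 infected
Step 2: +9 new -> 17 infected
Step 3: +8 new -> 25 infected
Step 4: +4 new -> 29 infected
Step 5: +3 new -> 32 infected
Step 6: +4 new -> 36 infected
Step 7: +0 new -> 36 infected

Answer: 36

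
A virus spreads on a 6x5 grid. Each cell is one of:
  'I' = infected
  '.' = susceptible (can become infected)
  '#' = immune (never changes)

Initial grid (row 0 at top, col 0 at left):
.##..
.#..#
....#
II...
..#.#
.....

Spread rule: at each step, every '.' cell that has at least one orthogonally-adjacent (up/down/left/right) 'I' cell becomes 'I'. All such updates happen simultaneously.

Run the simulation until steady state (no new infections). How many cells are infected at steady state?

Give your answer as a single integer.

Step 0 (initial): 2 infected
Step 1: +5 new -> 7 infected
Step 2: +5 new -> 12 infected
Step 3: +6 new -> 18 infected
Step 4: +2 new -> 20 infected
Step 5: +2 new -> 22 infected
Step 6: +1 new -> 23 infected
Step 7: +0 new -> 23 infected

Answer: 23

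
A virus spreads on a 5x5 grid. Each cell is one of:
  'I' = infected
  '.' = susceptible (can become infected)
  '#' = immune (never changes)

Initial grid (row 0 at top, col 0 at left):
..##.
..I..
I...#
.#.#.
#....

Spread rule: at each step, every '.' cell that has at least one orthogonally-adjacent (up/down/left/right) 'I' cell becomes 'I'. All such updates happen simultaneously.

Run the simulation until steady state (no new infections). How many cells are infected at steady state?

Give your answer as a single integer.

Step 0 (initial): 2 infected
Step 1: +6 new -> 8 infected
Step 2: +5 new -> 13 infected
Step 3: +2 new -> 15 infected
Step 4: +2 new -> 17 infected
Step 5: +1 new -> 18 infected
Step 6: +1 new -> 19 infected
Step 7: +0 new -> 19 infected

Answer: 19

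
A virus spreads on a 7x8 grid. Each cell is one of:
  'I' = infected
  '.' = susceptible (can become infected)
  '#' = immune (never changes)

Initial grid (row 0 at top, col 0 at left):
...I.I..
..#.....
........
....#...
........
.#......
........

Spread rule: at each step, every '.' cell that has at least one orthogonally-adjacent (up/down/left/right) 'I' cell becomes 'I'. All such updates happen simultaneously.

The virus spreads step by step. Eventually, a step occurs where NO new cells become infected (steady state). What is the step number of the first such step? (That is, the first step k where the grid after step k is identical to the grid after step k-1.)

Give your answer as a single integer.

Step 0 (initial): 2 infected
Step 1: +5 new -> 7 infected
Step 2: +6 new -> 13 infected
Step 3: +8 new -> 21 infected
Step 4: +7 new -> 28 infected
Step 5: +8 new -> 36 infected
Step 6: +8 new -> 44 infected
Step 7: +5 new -> 49 infected
Step 8: +3 new -> 52 infected
Step 9: +1 new -> 53 infected
Step 10: +0 new -> 53 infected

Answer: 10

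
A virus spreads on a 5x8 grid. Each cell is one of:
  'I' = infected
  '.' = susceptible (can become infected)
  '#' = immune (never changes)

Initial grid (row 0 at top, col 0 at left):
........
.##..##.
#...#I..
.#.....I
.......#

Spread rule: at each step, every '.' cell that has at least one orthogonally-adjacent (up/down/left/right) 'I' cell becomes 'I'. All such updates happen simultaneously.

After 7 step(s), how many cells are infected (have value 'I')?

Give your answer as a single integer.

Answer: 28

Derivation:
Step 0 (initial): 2 infected
Step 1: +4 new -> 6 infected
Step 2: +4 new -> 10 infected
Step 3: +3 new -> 13 infected
Step 4: +4 new -> 17 infected
Step 5: +4 new -> 21 infected
Step 6: +5 new -> 26 infected
Step 7: +2 new -> 28 infected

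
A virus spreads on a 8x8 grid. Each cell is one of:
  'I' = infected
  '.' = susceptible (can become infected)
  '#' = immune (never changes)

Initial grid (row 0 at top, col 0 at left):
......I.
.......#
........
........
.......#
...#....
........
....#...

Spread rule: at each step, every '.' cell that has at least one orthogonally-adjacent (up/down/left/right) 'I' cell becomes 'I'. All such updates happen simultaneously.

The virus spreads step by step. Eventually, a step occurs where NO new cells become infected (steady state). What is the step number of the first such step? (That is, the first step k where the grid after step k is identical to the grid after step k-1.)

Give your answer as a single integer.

Step 0 (initial): 1 infected
Step 1: +3 new -> 4 infected
Step 2: +3 new -> 7 infected
Step 3: +5 new -> 12 infected
Step 4: +6 new -> 18 infected
Step 5: +6 new -> 24 infected
Step 6: +8 new -> 32 infected
Step 7: +8 new -> 40 infected
Step 8: +6 new -> 46 infected
Step 9: +4 new -> 50 infected
Step 10: +4 new -> 54 infected
Step 11: +3 new -> 57 infected
Step 12: +2 new -> 59 infected
Step 13: +1 new -> 60 infected
Step 14: +0 new -> 60 infected

Answer: 14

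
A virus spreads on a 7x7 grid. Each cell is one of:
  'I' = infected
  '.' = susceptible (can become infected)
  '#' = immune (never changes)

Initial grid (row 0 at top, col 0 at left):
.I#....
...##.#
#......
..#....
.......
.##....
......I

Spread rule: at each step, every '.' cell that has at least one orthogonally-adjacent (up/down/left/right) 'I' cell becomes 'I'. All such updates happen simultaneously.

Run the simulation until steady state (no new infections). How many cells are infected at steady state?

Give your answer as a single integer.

Step 0 (initial): 2 infected
Step 1: +4 new -> 6 infected
Step 2: +6 new -> 12 infected
Step 3: +6 new -> 18 infected
Step 4: +8 new -> 26 infected
Step 5: +8 new -> 34 infected
Step 6: +3 new -> 37 infected
Step 7: +1 new -> 38 infected
Step 8: +2 new -> 40 infected
Step 9: +1 new -> 41 infected
Step 10: +0 new -> 41 infected

Answer: 41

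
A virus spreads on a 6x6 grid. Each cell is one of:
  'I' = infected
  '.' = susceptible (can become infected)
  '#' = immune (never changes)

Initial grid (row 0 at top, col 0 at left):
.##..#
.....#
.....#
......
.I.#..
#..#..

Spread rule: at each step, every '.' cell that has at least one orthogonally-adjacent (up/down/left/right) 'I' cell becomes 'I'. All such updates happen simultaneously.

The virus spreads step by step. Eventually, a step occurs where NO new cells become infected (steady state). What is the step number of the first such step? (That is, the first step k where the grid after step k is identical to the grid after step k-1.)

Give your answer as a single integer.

Answer: 8

Derivation:
Step 0 (initial): 1 infected
Step 1: +4 new -> 5 infected
Step 2: +4 new -> 9 infected
Step 3: +4 new -> 13 infected
Step 4: +4 new -> 17 infected
Step 5: +5 new -> 22 infected
Step 6: +4 new -> 26 infected
Step 7: +2 new -> 28 infected
Step 8: +0 new -> 28 infected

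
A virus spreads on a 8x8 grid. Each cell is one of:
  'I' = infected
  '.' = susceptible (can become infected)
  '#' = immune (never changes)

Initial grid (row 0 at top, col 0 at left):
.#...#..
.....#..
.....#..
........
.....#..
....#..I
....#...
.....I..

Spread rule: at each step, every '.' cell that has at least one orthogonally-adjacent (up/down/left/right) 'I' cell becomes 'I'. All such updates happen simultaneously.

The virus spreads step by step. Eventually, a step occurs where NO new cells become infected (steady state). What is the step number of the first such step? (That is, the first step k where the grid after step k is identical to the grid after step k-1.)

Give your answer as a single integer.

Answer: 13

Derivation:
Step 0 (initial): 2 infected
Step 1: +6 new -> 8 infected
Step 2: +6 new -> 14 infected
Step 3: +4 new -> 18 infected
Step 4: +6 new -> 24 infected
Step 5: +7 new -> 31 infected
Step 6: +7 new -> 38 infected
Step 7: +5 new -> 43 infected
Step 8: +5 new -> 48 infected
Step 9: +4 new -> 52 infected
Step 10: +3 new -> 55 infected
Step 11: +1 new -> 56 infected
Step 12: +1 new -> 57 infected
Step 13: +0 new -> 57 infected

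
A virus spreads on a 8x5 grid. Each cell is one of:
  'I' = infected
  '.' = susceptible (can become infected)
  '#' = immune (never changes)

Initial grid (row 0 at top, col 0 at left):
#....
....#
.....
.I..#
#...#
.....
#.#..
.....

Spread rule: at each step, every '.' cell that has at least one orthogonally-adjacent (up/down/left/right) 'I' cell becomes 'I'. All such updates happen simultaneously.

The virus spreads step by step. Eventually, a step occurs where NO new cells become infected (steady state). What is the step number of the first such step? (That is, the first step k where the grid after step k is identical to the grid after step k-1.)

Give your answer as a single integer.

Answer: 8

Derivation:
Step 0 (initial): 1 infected
Step 1: +4 new -> 5 infected
Step 2: +6 new -> 11 infected
Step 3: +8 new -> 19 infected
Step 4: +5 new -> 24 infected
Step 5: +5 new -> 29 infected
Step 6: +3 new -> 32 infected
Step 7: +1 new -> 33 infected
Step 8: +0 new -> 33 infected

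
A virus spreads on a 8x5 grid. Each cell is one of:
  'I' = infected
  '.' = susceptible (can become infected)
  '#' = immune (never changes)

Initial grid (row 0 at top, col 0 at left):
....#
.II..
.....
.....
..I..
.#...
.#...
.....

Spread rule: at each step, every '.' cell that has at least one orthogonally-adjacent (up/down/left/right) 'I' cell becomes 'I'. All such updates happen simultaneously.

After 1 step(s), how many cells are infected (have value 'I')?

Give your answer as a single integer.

Answer: 13

Derivation:
Step 0 (initial): 3 infected
Step 1: +10 new -> 13 infected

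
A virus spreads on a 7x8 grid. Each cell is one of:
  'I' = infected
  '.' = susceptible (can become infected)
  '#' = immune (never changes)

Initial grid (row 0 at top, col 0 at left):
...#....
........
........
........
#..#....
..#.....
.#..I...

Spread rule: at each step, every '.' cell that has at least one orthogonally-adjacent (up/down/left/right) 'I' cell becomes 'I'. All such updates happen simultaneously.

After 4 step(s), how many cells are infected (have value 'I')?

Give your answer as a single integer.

Answer: 18

Derivation:
Step 0 (initial): 1 infected
Step 1: +3 new -> 4 infected
Step 2: +5 new -> 9 infected
Step 3: +4 new -> 13 infected
Step 4: +5 new -> 18 infected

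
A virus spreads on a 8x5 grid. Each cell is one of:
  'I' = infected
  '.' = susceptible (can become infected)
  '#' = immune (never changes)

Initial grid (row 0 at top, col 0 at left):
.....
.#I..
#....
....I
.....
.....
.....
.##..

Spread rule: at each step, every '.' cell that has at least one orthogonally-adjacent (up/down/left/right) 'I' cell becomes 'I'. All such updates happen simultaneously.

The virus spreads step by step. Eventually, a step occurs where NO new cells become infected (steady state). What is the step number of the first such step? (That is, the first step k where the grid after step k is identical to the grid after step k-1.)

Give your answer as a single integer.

Step 0 (initial): 2 infected
Step 1: +6 new -> 8 infected
Step 2: +8 new -> 16 infected
Step 3: +6 new -> 22 infected
Step 4: +6 new -> 28 infected
Step 5: +4 new -> 32 infected
Step 6: +2 new -> 34 infected
Step 7: +1 new -> 35 infected
Step 8: +1 new -> 36 infected
Step 9: +0 new -> 36 infected

Answer: 9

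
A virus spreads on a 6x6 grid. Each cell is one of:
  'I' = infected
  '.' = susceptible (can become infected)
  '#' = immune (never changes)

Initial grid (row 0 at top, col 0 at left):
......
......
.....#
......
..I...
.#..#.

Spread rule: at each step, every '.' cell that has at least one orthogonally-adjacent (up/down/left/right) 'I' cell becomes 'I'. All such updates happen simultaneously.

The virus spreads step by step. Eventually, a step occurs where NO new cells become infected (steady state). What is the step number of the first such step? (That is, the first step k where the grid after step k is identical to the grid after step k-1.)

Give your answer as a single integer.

Step 0 (initial): 1 infected
Step 1: +4 new -> 5 infected
Step 2: +6 new -> 11 infected
Step 3: +7 new -> 18 infected
Step 4: +7 new -> 25 infected
Step 5: +4 new -> 29 infected
Step 6: +3 new -> 32 infected
Step 7: +1 new -> 33 infected
Step 8: +0 new -> 33 infected

Answer: 8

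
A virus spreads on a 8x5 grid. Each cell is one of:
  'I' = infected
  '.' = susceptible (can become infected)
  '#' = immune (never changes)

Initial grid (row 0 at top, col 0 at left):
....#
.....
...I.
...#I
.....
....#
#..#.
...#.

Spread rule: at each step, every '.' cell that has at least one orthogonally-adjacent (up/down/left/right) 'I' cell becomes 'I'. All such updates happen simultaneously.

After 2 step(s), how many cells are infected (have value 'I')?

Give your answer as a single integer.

Step 0 (initial): 2 infected
Step 1: +4 new -> 6 infected
Step 2: +6 new -> 12 infected

Answer: 12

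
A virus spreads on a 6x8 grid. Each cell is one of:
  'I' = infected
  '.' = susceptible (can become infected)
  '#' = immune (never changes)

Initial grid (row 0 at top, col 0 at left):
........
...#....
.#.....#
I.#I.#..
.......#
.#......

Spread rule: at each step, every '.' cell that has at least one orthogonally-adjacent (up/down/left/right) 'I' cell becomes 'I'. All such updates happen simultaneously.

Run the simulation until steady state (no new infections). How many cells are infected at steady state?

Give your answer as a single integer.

Step 0 (initial): 2 infected
Step 1: +6 new -> 8 infected
Step 2: +8 new -> 16 infected
Step 3: +8 new -> 24 infected
Step 4: +7 new -> 31 infected
Step 5: +5 new -> 36 infected
Step 6: +4 new -> 40 infected
Step 7: +1 new -> 41 infected
Step 8: +0 new -> 41 infected

Answer: 41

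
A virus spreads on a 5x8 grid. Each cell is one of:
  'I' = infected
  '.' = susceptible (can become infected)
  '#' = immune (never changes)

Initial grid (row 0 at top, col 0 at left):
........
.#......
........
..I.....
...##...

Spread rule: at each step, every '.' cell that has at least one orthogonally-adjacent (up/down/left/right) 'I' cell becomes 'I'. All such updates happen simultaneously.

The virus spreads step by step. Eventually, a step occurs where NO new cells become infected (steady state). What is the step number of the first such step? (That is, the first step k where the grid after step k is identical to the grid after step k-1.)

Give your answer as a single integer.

Answer: 9

Derivation:
Step 0 (initial): 1 infected
Step 1: +4 new -> 5 infected
Step 2: +6 new -> 11 infected
Step 3: +6 new -> 17 infected
Step 4: +7 new -> 24 infected
Step 5: +6 new -> 30 infected
Step 6: +4 new -> 34 infected
Step 7: +2 new -> 36 infected
Step 8: +1 new -> 37 infected
Step 9: +0 new -> 37 infected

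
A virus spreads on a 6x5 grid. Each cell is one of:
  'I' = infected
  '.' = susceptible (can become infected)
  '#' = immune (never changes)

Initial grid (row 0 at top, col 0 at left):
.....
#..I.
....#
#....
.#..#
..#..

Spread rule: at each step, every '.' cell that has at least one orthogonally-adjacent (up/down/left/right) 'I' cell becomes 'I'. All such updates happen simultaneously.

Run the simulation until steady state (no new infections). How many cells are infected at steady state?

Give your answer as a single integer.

Step 0 (initial): 1 infected
Step 1: +4 new -> 5 infected
Step 2: +5 new -> 10 infected
Step 3: +5 new -> 15 infected
Step 4: +5 new -> 20 infected
Step 5: +1 new -> 21 infected
Step 6: +0 new -> 21 infected

Answer: 21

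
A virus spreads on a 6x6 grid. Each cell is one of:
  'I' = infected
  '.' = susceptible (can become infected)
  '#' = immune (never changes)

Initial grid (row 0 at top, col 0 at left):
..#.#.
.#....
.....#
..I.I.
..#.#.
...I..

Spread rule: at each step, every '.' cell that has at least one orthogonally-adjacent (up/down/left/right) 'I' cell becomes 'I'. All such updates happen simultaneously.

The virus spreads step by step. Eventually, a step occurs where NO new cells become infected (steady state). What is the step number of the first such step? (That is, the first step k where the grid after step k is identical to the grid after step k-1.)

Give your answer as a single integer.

Answer: 7

Derivation:
Step 0 (initial): 3 infected
Step 1: +8 new -> 11 infected
Step 2: +9 new -> 20 infected
Step 3: +5 new -> 25 infected
Step 4: +3 new -> 28 infected
Step 5: +1 new -> 29 infected
Step 6: +1 new -> 30 infected
Step 7: +0 new -> 30 infected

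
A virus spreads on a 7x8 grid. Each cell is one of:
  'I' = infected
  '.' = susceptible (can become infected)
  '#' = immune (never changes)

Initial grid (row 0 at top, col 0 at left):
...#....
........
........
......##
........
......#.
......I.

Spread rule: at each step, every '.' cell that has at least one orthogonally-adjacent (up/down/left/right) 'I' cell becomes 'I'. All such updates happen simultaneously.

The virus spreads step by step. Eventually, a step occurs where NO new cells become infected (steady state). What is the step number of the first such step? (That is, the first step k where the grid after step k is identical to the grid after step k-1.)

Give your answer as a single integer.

Step 0 (initial): 1 infected
Step 1: +2 new -> 3 infected
Step 2: +3 new -> 6 infected
Step 3: +4 new -> 10 infected
Step 4: +5 new -> 15 infected
Step 5: +5 new -> 20 infected
Step 6: +7 new -> 27 infected
Step 7: +8 new -> 35 infected
Step 8: +7 new -> 42 infected
Step 9: +4 new -> 46 infected
Step 10: +3 new -> 49 infected
Step 11: +2 new -> 51 infected
Step 12: +1 new -> 52 infected
Step 13: +0 new -> 52 infected

Answer: 13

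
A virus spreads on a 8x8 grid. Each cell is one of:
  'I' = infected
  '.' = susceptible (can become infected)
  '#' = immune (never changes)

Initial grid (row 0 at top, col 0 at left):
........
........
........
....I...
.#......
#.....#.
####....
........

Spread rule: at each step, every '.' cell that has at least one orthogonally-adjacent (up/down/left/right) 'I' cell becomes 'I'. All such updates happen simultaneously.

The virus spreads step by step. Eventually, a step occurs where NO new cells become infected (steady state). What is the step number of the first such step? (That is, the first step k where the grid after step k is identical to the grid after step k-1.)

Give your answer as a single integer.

Answer: 9

Derivation:
Step 0 (initial): 1 infected
Step 1: +4 new -> 5 infected
Step 2: +8 new -> 13 infected
Step 3: +12 new -> 25 infected
Step 4: +11 new -> 36 infected
Step 5: +11 new -> 47 infected
Step 6: +6 new -> 53 infected
Step 7: +3 new -> 56 infected
Step 8: +1 new -> 57 infected
Step 9: +0 new -> 57 infected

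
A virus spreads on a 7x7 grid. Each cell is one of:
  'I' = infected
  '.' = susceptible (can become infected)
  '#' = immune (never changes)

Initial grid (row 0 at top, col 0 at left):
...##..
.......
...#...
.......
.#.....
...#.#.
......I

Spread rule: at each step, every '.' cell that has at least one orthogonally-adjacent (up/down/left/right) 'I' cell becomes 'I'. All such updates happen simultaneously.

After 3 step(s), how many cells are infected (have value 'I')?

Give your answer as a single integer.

Answer: 9

Derivation:
Step 0 (initial): 1 infected
Step 1: +2 new -> 3 infected
Step 2: +2 new -> 5 infected
Step 3: +4 new -> 9 infected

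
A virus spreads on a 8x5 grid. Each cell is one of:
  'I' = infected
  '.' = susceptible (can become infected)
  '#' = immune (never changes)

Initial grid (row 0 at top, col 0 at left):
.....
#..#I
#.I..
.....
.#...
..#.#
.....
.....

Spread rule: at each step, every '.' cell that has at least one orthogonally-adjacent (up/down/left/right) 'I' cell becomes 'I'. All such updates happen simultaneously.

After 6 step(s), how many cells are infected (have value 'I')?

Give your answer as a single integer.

Step 0 (initial): 2 infected
Step 1: +6 new -> 8 infected
Step 2: +7 new -> 15 infected
Step 3: +4 new -> 19 infected
Step 4: +3 new -> 22 infected
Step 5: +2 new -> 24 infected
Step 6: +5 new -> 29 infected

Answer: 29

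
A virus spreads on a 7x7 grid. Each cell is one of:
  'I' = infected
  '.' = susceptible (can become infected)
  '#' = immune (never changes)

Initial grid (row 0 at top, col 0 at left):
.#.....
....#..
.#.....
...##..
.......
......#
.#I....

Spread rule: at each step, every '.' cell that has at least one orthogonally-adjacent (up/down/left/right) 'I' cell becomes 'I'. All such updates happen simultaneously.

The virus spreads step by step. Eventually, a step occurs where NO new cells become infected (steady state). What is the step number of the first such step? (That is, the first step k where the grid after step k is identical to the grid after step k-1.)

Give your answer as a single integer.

Step 0 (initial): 1 infected
Step 1: +2 new -> 3 infected
Step 2: +4 new -> 7 infected
Step 3: +6 new -> 13 infected
Step 4: +7 new -> 20 infected
Step 5: +4 new -> 24 infected
Step 6: +7 new -> 31 infected
Step 7: +4 new -> 35 infected
Step 8: +4 new -> 39 infected
Step 9: +2 new -> 41 infected
Step 10: +1 new -> 42 infected
Step 11: +0 new -> 42 infected

Answer: 11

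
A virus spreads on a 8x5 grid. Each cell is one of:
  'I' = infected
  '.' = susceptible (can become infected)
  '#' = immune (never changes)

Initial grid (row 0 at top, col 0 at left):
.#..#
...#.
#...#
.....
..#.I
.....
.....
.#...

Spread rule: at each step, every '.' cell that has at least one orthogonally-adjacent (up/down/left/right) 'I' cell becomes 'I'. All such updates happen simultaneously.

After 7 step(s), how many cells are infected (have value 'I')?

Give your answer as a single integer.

Step 0 (initial): 1 infected
Step 1: +3 new -> 4 infected
Step 2: +3 new -> 7 infected
Step 3: +5 new -> 12 infected
Step 4: +5 new -> 17 infected
Step 5: +7 new -> 24 infected
Step 6: +4 new -> 28 infected
Step 7: +3 new -> 31 infected

Answer: 31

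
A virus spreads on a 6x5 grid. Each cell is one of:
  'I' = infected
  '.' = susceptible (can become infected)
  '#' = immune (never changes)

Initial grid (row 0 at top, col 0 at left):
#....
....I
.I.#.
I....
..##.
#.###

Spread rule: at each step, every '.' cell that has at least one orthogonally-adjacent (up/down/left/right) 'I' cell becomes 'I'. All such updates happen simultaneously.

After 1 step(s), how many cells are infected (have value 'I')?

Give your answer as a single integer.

Answer: 11

Derivation:
Step 0 (initial): 3 infected
Step 1: +8 new -> 11 infected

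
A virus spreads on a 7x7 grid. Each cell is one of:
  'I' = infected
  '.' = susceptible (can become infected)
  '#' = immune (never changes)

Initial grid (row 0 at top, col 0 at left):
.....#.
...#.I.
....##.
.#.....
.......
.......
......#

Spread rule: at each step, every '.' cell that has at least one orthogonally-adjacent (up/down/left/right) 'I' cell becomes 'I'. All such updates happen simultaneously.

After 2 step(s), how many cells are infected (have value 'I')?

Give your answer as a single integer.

Step 0 (initial): 1 infected
Step 1: +2 new -> 3 infected
Step 2: +3 new -> 6 infected

Answer: 6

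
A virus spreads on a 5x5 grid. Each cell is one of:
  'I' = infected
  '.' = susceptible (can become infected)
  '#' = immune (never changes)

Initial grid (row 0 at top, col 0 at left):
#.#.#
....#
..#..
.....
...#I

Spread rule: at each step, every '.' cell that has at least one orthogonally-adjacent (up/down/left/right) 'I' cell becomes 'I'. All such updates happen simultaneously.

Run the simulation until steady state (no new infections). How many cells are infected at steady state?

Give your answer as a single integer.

Answer: 19

Derivation:
Step 0 (initial): 1 infected
Step 1: +1 new -> 2 infected
Step 2: +2 new -> 4 infected
Step 3: +2 new -> 6 infected
Step 4: +3 new -> 9 infected
Step 5: +5 new -> 14 infected
Step 6: +3 new -> 17 infected
Step 7: +2 new -> 19 infected
Step 8: +0 new -> 19 infected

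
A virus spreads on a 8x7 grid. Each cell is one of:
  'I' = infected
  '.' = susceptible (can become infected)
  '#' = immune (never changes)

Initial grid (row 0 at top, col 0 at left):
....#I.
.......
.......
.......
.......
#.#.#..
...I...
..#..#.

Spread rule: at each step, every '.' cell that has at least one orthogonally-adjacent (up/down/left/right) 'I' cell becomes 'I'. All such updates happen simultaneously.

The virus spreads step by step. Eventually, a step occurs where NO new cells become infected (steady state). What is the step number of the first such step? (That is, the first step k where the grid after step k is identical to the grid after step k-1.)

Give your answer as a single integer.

Step 0 (initial): 2 infected
Step 1: +6 new -> 8 infected
Step 2: +7 new -> 15 infected
Step 3: +12 new -> 27 infected
Step 4: +11 new -> 38 infected
Step 5: +6 new -> 44 infected
Step 6: +4 new -> 48 infected
Step 7: +2 new -> 50 infected
Step 8: +0 new -> 50 infected

Answer: 8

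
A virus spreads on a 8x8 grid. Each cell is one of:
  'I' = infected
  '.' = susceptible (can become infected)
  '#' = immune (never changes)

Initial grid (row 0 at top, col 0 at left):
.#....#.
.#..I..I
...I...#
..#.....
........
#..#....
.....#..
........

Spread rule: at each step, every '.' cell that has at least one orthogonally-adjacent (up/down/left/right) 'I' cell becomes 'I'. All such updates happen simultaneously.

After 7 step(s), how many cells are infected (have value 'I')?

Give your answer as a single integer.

Step 0 (initial): 3 infected
Step 1: +8 new -> 11 infected
Step 2: +8 new -> 19 infected
Step 3: +7 new -> 26 infected
Step 4: +8 new -> 34 infected
Step 5: +8 new -> 42 infected
Step 6: +6 new -> 48 infected
Step 7: +6 new -> 54 infected

Answer: 54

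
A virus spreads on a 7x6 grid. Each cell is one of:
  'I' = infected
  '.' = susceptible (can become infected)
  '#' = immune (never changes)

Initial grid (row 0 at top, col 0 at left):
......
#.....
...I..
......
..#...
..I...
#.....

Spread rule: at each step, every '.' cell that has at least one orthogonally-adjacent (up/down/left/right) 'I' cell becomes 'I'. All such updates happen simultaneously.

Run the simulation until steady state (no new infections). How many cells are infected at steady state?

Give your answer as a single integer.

Answer: 39

Derivation:
Step 0 (initial): 2 infected
Step 1: +7 new -> 9 infected
Step 2: +13 new -> 22 infected
Step 3: +11 new -> 33 infected
Step 4: +5 new -> 38 infected
Step 5: +1 new -> 39 infected
Step 6: +0 new -> 39 infected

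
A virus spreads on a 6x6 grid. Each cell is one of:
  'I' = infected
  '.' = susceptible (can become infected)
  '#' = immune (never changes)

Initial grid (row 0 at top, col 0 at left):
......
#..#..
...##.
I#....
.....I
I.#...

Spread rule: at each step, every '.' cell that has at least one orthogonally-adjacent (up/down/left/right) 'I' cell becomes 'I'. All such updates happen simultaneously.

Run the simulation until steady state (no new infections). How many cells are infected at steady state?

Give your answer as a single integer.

Answer: 30

Derivation:
Step 0 (initial): 3 infected
Step 1: +6 new -> 9 infected
Step 2: +6 new -> 15 infected
Step 3: +6 new -> 21 infected
Step 4: +5 new -> 26 infected
Step 5: +3 new -> 29 infected
Step 6: +1 new -> 30 infected
Step 7: +0 new -> 30 infected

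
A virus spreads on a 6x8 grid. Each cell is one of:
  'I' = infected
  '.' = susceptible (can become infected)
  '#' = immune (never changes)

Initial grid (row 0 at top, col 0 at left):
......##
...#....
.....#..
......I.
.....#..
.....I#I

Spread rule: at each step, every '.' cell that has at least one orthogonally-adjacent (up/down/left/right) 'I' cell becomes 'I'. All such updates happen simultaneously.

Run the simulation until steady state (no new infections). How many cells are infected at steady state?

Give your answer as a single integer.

Step 0 (initial): 3 infected
Step 1: +6 new -> 9 infected
Step 2: +5 new -> 14 infected
Step 3: +6 new -> 20 infected
Step 4: +6 new -> 26 infected
Step 5: +5 new -> 31 infected
Step 6: +5 new -> 36 infected
Step 7: +3 new -> 39 infected
Step 8: +2 new -> 41 infected
Step 9: +1 new -> 42 infected
Step 10: +0 new -> 42 infected

Answer: 42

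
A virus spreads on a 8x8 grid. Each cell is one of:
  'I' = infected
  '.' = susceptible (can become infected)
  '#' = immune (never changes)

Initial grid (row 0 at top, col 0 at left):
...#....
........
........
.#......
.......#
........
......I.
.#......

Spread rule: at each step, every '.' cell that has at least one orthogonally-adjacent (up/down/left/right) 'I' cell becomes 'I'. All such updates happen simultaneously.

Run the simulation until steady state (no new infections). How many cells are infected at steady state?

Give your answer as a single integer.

Step 0 (initial): 1 infected
Step 1: +4 new -> 5 infected
Step 2: +6 new -> 11 infected
Step 3: +5 new -> 16 infected
Step 4: +7 new -> 23 infected
Step 5: +8 new -> 31 infected
Step 6: +8 new -> 39 infected
Step 7: +8 new -> 47 infected
Step 8: +4 new -> 51 infected
Step 9: +3 new -> 54 infected
Step 10: +3 new -> 57 infected
Step 11: +2 new -> 59 infected
Step 12: +1 new -> 60 infected
Step 13: +0 new -> 60 infected

Answer: 60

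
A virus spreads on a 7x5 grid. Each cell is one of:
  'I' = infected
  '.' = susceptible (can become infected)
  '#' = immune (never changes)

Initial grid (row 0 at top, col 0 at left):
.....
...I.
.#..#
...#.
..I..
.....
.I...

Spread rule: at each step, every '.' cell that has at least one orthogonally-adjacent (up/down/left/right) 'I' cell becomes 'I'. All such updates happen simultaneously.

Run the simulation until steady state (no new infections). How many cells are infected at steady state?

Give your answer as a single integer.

Answer: 32

Derivation:
Step 0 (initial): 3 infected
Step 1: +11 new -> 14 infected
Step 2: +10 new -> 24 infected
Step 3: +6 new -> 30 infected
Step 4: +2 new -> 32 infected
Step 5: +0 new -> 32 infected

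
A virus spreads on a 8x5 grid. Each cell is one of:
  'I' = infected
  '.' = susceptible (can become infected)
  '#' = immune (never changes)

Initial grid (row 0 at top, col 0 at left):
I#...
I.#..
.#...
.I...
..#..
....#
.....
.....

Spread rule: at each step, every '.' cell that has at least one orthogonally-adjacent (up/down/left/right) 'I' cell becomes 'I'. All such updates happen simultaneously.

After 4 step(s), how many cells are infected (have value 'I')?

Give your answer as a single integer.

Answer: 25

Derivation:
Step 0 (initial): 3 infected
Step 1: +5 new -> 8 infected
Step 2: +4 new -> 12 infected
Step 3: +6 new -> 18 infected
Step 4: +7 new -> 25 infected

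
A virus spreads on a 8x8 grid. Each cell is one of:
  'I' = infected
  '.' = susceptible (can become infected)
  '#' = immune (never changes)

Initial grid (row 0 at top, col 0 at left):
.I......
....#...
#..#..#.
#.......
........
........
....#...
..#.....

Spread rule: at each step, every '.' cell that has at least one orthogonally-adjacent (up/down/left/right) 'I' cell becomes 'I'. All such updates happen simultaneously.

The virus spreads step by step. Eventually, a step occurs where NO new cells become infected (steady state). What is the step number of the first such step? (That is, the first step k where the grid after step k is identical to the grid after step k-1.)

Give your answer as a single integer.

Step 0 (initial): 1 infected
Step 1: +3 new -> 4 infected
Step 2: +4 new -> 8 infected
Step 3: +4 new -> 12 infected
Step 4: +3 new -> 15 infected
Step 5: +6 new -> 21 infected
Step 6: +8 new -> 29 infected
Step 7: +8 new -> 37 infected
Step 8: +6 new -> 43 infected
Step 9: +4 new -> 47 infected
Step 10: +4 new -> 51 infected
Step 11: +3 new -> 54 infected
Step 12: +2 new -> 56 infected
Step 13: +1 new -> 57 infected
Step 14: +0 new -> 57 infected

Answer: 14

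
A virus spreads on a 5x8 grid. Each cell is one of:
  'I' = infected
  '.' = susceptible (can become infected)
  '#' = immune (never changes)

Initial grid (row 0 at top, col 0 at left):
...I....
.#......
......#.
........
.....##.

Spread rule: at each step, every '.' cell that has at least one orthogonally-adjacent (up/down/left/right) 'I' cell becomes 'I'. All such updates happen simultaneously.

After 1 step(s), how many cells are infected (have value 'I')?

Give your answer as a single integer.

Answer: 4

Derivation:
Step 0 (initial): 1 infected
Step 1: +3 new -> 4 infected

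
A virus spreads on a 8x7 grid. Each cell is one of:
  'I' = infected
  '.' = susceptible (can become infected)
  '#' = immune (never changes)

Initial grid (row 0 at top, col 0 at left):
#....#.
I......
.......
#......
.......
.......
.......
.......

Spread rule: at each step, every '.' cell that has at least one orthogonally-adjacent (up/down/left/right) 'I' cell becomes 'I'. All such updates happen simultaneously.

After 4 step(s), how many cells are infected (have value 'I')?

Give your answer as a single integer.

Answer: 15

Derivation:
Step 0 (initial): 1 infected
Step 1: +2 new -> 3 infected
Step 2: +3 new -> 6 infected
Step 3: +4 new -> 10 infected
Step 4: +5 new -> 15 infected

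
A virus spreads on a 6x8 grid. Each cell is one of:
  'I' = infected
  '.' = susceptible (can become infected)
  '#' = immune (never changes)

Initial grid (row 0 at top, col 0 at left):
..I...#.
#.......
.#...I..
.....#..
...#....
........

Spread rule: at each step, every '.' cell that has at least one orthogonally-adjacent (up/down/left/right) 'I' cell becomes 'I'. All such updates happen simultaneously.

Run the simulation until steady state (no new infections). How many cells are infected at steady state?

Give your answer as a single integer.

Answer: 43

Derivation:
Step 0 (initial): 2 infected
Step 1: +6 new -> 8 infected
Step 2: +12 new -> 20 infected
Step 3: +6 new -> 26 infected
Step 4: +7 new -> 33 infected
Step 5: +6 new -> 39 infected
Step 6: +3 new -> 42 infected
Step 7: +1 new -> 43 infected
Step 8: +0 new -> 43 infected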